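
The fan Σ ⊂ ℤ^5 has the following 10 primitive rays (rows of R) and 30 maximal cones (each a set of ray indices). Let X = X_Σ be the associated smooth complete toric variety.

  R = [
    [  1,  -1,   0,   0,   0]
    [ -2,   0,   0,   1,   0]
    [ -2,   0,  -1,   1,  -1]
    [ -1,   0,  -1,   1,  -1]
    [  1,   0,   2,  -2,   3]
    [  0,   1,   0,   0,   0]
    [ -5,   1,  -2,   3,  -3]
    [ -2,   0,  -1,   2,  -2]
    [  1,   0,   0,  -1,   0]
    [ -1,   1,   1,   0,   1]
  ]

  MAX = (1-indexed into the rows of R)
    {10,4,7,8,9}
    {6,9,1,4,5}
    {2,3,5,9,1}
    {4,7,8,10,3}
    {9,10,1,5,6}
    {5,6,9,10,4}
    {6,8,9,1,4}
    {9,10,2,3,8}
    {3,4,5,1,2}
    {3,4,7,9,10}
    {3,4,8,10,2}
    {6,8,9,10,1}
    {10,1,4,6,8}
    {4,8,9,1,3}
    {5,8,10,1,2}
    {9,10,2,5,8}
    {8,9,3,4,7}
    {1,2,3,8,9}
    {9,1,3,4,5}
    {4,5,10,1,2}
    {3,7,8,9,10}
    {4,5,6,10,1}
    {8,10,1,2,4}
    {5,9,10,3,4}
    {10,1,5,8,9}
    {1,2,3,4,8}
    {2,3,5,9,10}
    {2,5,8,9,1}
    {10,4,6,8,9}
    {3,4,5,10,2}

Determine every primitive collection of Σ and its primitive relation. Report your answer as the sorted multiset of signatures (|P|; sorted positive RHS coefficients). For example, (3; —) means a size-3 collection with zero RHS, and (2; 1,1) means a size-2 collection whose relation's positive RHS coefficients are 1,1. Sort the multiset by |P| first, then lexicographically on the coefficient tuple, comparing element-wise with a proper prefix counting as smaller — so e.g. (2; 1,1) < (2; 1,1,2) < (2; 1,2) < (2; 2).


Δ(Σ) — 10 vertices, 14 min non-faces:

  P = {1,7}:  v_{1} + v_{7} = v_{3} + v_{8}  ⟹  sig = (2; 1,1)
  P = {2,6}:  v_{2} + v_{6} = v_{4} + v_{10}  ⟹  sig = (2; 1,1)
  P = {5,7}:  v_{5} + v_{7} = v_{2} + v_{3} + v_{9} + v_{10}  ⟹  sig = (2; 1,1,1,1)
  P = {2,7}:  v_{2} + v_{7} = 2·v_{3} + v_{8} + v_{10}  ⟹  sig = (2; 1,1,2)
  P = {3,6}:  v_{3} + v_{6} = 2·v_{4} + v_{9} + v_{10}  ⟹  sig = (2; 1,1,2)
  P = {6,7}:  v_{6} + v_{7} = 3·v_{4} + v_{8} + 2·v_{9} + 2·v_{10}  ⟹  sig = (2; 1,2,2,3)
  P = {1,3,10}:  v_{1} + v_{3} + v_{10} = v_{2}  ⟹  sig = (3; 1)
  P = {2,4,9}:  v_{2} + v_{4} + v_{9} = v_{3}  ⟹  sig = (3; 1)
  P = {4,5,8}:  v_{4} + v_{5} + v_{8} = v_{2}  ⟹  sig = (3; 1)
  P = {5,6,8}:  v_{5} + v_{6} + v_{8} = v_{10}  ⟹  sig = (3; 1)
  P = {3,5,8}:  v_{3} + v_{5} + v_{8} = 2·v_{2} + v_{9}  ⟹  sig = (3; 1,2)
  P = {1,4,9,10}:  v_{1} + v_{4} + v_{9} + v_{10} = 0  ⟹  sig = (4; —)
  P = {1,2,9,10}:  v_{1} + v_{2} + v_{9} + v_{10} = v_{5} + v_{8}  ⟹  sig = (4; 1,1)
  P = {3,4,8,9,10}:  v_{3} + v_{4} + v_{8} + v_{9} + v_{10} = v_{7}  ⟹  sig = (5; 1)

Signatures (|P|; sorted positive RHS coefficients), sorted:
[(2; 1,1), (2; 1,1), (2; 1,1,1,1), (2; 1,1,2), (2; 1,1,2), (2; 1,2,2,3), (3; 1), (3; 1), (3; 1), (3; 1), (3; 1,2), (4; —), (4; 1,1), (5; 1)]


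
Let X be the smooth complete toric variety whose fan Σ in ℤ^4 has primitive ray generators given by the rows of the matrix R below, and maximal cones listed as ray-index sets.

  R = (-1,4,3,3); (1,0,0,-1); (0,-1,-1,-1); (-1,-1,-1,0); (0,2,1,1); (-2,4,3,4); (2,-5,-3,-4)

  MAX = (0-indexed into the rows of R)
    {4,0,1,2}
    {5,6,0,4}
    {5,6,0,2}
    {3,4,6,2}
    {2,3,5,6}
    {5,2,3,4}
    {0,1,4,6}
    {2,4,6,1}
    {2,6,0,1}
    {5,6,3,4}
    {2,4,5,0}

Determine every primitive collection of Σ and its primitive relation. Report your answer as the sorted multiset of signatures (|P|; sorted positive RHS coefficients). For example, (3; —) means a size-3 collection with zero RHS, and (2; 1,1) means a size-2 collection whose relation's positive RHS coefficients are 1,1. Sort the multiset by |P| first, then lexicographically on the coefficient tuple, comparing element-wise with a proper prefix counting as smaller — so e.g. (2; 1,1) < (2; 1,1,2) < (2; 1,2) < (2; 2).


Minimal non-faces — 5 found among 7 rays, 11 max cones:

  P={1,3}:  v_{1} + v_{3} = v_{2}  ⇒ sig = (2; 1)
  P={1,5}:  v_{1} + v_{5} = v_{0}  ⇒ sig = (2; 1)
  P={0,3}:  v_{0} + v_{3} = v_{2} + v_{5}  ⇒ sig = (2; 1,1)
  P={2,4,5,6}:  v_{2} + v_{4} + v_{5} + v_{6} = 0  ⇒ sig = (4; —)
  P={0,2,4,6}:  v_{0} + v_{2} + v_{4} + v_{6} = v_{1}  ⇒ sig = (4; 1)

Signatures (|P|; sorted positive RHS coefficients), sorted:
{ (2; 1) ×2,  (2; 1,1),  (4; —),  (4; 1) }


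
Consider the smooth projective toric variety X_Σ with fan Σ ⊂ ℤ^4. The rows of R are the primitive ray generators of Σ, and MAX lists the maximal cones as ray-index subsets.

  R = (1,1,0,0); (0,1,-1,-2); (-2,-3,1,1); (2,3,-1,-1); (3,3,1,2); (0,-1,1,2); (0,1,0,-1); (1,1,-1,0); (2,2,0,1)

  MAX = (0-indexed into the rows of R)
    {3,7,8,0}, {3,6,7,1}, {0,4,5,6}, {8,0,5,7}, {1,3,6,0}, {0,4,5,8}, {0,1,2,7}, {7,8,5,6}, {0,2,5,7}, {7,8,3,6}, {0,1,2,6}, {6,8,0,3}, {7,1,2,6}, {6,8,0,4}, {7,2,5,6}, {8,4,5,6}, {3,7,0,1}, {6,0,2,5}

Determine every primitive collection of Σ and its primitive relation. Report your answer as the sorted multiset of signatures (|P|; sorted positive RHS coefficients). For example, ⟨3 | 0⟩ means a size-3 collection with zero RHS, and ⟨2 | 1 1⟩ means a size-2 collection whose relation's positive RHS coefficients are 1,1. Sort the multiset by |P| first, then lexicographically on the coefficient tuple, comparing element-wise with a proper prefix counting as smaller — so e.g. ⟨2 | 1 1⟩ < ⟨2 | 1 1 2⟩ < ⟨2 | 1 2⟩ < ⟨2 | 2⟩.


11 minimal non-faces of Δ(Σ) (on 9 rays):

  {1,5}:  v_{1} + v_{5} = 0  ⇒ sig = ⟨2 | 0⟩
  {2,3}:  v_{2} + v_{3} = 0  ⇒ sig = ⟨2 | 0⟩
  {1,8}:  v_{1} + v_{8} = v_{3}  ⇒ sig = ⟨2 | 1⟩
  {2,8}:  v_{2} + v_{8} = v_{5}  ⇒ sig = ⟨2 | 1⟩
  {3,5}:  v_{3} + v_{5} = v_{8}  ⇒ sig = ⟨2 | 1⟩
  {1,4}:  v_{1} + v_{4} = v_{0} + v_{6} + v_{8}  ⇒ sig = ⟨2 | 1 1 1⟩
  {2,4}:  v_{2} + v_{4} = v_{0} + 2·v_{5} + v_{6}  ⇒ sig = ⟨2 | 1 1 2⟩
  {3,4}:  v_{3} + v_{4} = v_{0} + v_{6} + 2·v_{8}  ⇒ sig = ⟨2 | 1 1 2⟩
  {4,7}:  v_{4} + v_{7} = 2·v_{8}  ⇒ sig = ⟨2 | 2⟩
  {0,6,7}:  v_{0} + v_{6} + v_{7} = v_{3}  ⇒ sig = ⟨3 | 1⟩
  {0,5,6,8}:  v_{0} + v_{5} + v_{6} + v_{8} = v_{4}  ⇒ sig = ⟨4 | 1⟩

Hence PRS(X_Σ) =
    |P|=2: 9 collections, coeffs (), (), (1), (1), (1), (1,1,1), (1,1,2), (1,1,2), (2)
    |P|=3: 1 collection, coeffs (1)
    |P|=4: 1 collection, coeffs (1)


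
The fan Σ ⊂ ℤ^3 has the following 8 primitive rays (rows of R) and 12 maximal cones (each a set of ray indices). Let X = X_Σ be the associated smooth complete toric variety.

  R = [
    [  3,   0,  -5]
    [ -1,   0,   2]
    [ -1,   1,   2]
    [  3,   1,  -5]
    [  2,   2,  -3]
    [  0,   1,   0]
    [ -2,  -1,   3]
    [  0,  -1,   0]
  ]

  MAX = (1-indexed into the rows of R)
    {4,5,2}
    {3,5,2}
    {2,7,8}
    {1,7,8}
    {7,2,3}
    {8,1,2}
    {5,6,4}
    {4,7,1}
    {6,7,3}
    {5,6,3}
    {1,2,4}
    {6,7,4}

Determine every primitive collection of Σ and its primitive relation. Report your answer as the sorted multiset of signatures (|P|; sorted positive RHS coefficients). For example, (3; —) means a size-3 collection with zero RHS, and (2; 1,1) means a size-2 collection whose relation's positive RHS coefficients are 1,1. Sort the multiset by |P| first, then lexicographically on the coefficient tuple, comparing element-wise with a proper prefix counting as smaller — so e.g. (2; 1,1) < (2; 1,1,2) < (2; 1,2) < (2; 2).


12 collections generate NE(X_Σ); each relation:

  P = {6,8}:  v_{6} + v_{8} = 0  ⇒ sig = (2; —)
  P = {1,6}:  v_{1} + v_{6} = v_{4}  ⇒ sig = (2; 1)
  P = {2,6}:  v_{2} + v_{6} = v_{3}  ⇒ sig = (2; 1)
  P = {3,4}:  v_{3} + v_{4} = v_{5}  ⇒ sig = (2; 1)
  P = {3,8}:  v_{3} + v_{8} = v_{2}  ⇒ sig = (2; 1)
  P = {4,8}:  v_{4} + v_{8} = v_{1}  ⇒ sig = (2; 1)
  P = {5,7}:  v_{5} + v_{7} = v_{6}  ⇒ sig = (2; 1)
  P = {1,3}:  v_{1} + v_{3} = v_{2} + v_{4}  ⇒ sig = (2; 1,1)
  P = {5,8}:  v_{5} + v_{8} = v_{2} + v_{4}  ⇒ sig = (2; 1,1)
  P = {1,5}:  v_{1} + v_{5} = v_{2} + 2·v_{4}  ⇒ sig = (2; 1,2)
  P = {2,4,7}:  v_{2} + v_{4} + v_{7} = 0  ⇒ sig = (3; —)
  P = {1,2,7}:  v_{1} + v_{2} + v_{7} = v_{8}  ⇒ sig = (3; 1)

Sorted signature multiset PRS(X):
    |P|=2: 10 collections, coeffs (), (1), (1), (1), (1), (1), (1), (1,1), (1,1), (1,2)
    |P|=3: 2 collections, coeffs (), (1)


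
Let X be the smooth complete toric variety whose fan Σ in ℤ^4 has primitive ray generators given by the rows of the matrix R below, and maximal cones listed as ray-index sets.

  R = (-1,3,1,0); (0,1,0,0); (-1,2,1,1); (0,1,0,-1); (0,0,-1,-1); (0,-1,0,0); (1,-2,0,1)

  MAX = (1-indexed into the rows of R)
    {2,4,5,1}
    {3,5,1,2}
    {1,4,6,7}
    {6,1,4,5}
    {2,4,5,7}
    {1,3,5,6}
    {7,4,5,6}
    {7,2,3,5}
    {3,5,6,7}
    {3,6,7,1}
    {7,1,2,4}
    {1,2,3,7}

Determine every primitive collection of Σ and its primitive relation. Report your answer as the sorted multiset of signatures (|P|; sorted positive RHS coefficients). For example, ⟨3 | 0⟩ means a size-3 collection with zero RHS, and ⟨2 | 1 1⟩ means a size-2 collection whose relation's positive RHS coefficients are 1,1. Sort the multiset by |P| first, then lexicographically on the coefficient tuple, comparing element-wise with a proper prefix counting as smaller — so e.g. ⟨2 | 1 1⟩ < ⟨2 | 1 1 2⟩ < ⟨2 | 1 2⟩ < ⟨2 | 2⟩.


Primitive collections (3):

  {2,6}:  v_{2} + v_{6} = 0 ; sig = ⟨2 | 0⟩
  {3,4}:  v_{3} + v_{4} = v_{1} ; sig = ⟨2 | 1⟩
  {1,5,7}:  v_{1} + v_{5} + v_{7} = v_{2} ; sig = ⟨3 | 1⟩

Signatures (|P|; sorted positive RHS coefficients), sorted:
[⟨2 | 0⟩, ⟨2 | 1⟩, ⟨3 | 1⟩]


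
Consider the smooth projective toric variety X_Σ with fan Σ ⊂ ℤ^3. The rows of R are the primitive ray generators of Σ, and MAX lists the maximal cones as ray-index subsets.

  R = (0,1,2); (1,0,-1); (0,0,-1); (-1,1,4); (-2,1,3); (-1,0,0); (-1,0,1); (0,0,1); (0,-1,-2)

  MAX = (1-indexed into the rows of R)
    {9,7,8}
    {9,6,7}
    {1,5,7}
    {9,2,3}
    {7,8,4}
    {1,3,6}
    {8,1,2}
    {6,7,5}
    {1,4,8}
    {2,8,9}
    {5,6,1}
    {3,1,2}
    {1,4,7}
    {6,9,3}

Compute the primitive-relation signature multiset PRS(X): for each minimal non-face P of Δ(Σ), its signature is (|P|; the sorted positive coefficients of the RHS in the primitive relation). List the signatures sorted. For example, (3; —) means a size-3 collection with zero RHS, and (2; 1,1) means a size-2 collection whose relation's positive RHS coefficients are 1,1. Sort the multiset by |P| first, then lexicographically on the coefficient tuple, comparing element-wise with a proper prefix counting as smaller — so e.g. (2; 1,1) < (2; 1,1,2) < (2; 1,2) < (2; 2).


Σ has 17 primitive collections:

  P={1,9}:  v_{1} + v_{9} = 0 ; sig = (2; —)
  P={2,7}:  v_{2} + v_{7} = 0 ; sig = (2; —)
  P={3,8}:  v_{3} + v_{8} = 0 ; sig = (2; —)
  P={2,6}:  v_{2} + v_{6} = v_{3} ; sig = (2; 1)
  P={3,7}:  v_{3} + v_{7} = v_{6} ; sig = (2; 1)
  P={6,8}:  v_{6} + v_{8} = v_{7} ; sig = (2; 1)
  P={2,4}:  v_{2} + v_{4} = v_{1} + v_{8} ; sig = (2; 1,1)
  P={2,5}:  v_{2} + v_{5} = v_{1} + v_{6} ; sig = (2; 1,1)
  P={3,4}:  v_{3} + v_{4} = v_{1} + v_{7} ; sig = (2; 1,1)
  P={4,9}:  v_{4} + v_{9} = v_{7} + v_{8} ; sig = (2; 1,1)
  P={5,9}:  v_{5} + v_{9} = v_{6} + v_{7} ; sig = (2; 1,1)
  P={3,5}:  v_{3} + v_{5} = v_{1} + 2·v_{6} ; sig = (2; 1,2)
  P={4,6}:  v_{4} + v_{6} = v_{1} + 2·v_{7} ; sig = (2; 1,2)
  P={5,8}:  v_{5} + v_{8} = v_{1} + 2·v_{7} ; sig = (2; 1,2)
  P={4,5}:  v_{4} + v_{5} = 2·v_{1} + 3·v_{7} ; sig = (2; 2,3)
  P={1,6,7}:  v_{1} + v_{6} + v_{7} = v_{5} ; sig = (3; 1)
  P={1,7,8}:  v_{1} + v_{7} + v_{8} = v_{4} ; sig = (3; 1)

Sorted signature multiset PRS(X):
    (2; —)
    (2; —)
    (2; —)
    (2; 1)
    (2; 1)
    (2; 1)
    (2; 1,1)
    (2; 1,1)
    (2; 1,1)
    (2; 1,1)
    (2; 1,1)
    (2; 1,2)
    (2; 1,2)
    (2; 1,2)
    (2; 2,3)
    (3; 1)
    (3; 1)


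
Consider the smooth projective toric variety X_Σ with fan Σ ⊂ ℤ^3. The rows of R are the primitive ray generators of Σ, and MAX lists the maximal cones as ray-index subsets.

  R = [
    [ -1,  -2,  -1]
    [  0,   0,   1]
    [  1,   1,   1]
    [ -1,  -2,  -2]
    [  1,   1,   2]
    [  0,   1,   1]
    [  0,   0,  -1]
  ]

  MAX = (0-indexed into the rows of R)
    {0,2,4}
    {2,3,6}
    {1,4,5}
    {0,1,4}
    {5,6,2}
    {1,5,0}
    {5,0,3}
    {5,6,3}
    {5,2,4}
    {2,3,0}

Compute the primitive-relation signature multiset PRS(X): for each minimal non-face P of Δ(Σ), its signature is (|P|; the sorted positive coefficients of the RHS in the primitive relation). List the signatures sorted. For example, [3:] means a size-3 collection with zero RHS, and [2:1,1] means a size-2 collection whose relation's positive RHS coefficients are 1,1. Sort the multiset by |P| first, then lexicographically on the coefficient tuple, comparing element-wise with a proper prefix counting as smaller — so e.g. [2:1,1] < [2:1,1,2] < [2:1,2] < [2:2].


The 9 primitive collections of Σ (r=7, n=3):

  • {1,6}:  v_{1} + v_{6} = 0  →  sig = [2:]
  • {0,6}:  v_{0} + v_{6} = v_{3}  →  sig = [2:1]
  • {1,2}:  v_{1} + v_{2} = v_{4}  →  sig = [2:1]
  • {1,3}:  v_{1} + v_{3} = v_{0}  →  sig = [2:1]
  • {4,6}:  v_{4} + v_{6} = v_{2}  →  sig = [2:1]
  • {3,4}:  v_{3} + v_{4} = v_{0} + v_{2}  →  sig = [2:1,1]
  • {2,3,5}:  v_{2} + v_{3} + v_{5} = 0  →  sig = [3:]
  • {0,2,5}:  v_{0} + v_{2} + v_{5} = v_{1}  →  sig = [3:1]
  • {0,4,5}:  v_{0} + v_{4} + v_{5} = 2·v_{1}  →  sig = [3:2]

Sorted signature multiset PRS(X):
    [2:]
    [2:1]
    [2:1]
    [2:1]
    [2:1]
    [2:1,1]
    [3:]
    [3:1]
    [3:2]


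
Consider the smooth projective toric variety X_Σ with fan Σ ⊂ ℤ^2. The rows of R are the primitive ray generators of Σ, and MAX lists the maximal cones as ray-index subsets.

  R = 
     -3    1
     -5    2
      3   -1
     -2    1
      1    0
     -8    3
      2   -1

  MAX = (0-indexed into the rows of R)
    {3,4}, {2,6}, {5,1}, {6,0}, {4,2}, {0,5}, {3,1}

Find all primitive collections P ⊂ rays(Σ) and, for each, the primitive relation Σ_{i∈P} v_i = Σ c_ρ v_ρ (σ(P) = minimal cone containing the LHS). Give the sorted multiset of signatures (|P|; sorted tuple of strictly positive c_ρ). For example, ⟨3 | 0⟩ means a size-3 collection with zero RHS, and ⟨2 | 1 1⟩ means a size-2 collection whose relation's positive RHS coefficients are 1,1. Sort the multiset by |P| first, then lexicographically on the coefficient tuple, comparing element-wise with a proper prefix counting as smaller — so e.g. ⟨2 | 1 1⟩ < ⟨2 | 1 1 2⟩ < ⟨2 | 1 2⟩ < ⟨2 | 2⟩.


The 14 primitive collections of Σ (r=7, n=2):

  P = {0,2}:  v_{0} + v_{2} = 0  ⟹  sig = ⟨2 | 0⟩
  P = {3,6}:  v_{3} + v_{6} = 0  ⟹  sig = ⟨2 | 0⟩
  P = {0,1}:  v_{0} + v_{1} = v_{5}  ⟹  sig = ⟨2 | 1⟩
  P = {0,3}:  v_{0} + v_{3} = v_{1}  ⟹  sig = ⟨2 | 1⟩
  P = {0,4}:  v_{0} + v_{4} = v_{3}  ⟹  sig = ⟨2 | 1⟩
  P = {1,2}:  v_{1} + v_{2} = v_{3}  ⟹  sig = ⟨2 | 1⟩
  P = {1,6}:  v_{1} + v_{6} = v_{0}  ⟹  sig = ⟨2 | 1⟩
  P = {2,3}:  v_{2} + v_{3} = v_{4}  ⟹  sig = ⟨2 | 1⟩
  P = {2,5}:  v_{2} + v_{5} = v_{1}  ⟹  sig = ⟨2 | 1⟩
  P = {4,6}:  v_{4} + v_{6} = v_{2}  ⟹  sig = ⟨2 | 1⟩
  P = {4,5}:  v_{4} + v_{5} = v_{1} + v_{3}  ⟹  sig = ⟨2 | 1 1⟩
  P = {1,4}:  v_{1} + v_{4} = 2·v_{3}  ⟹  sig = ⟨2 | 2⟩
  P = {3,5}:  v_{3} + v_{5} = 2·v_{1}  ⟹  sig = ⟨2 | 2⟩
  P = {5,6}:  v_{5} + v_{6} = 2·v_{0}  ⟹  sig = ⟨2 | 2⟩

Hence PRS(X_Σ) =
    |P|=2: 14 collections, coeffs (), (), (1), (1), (1), (1), (1), (1), (1), (1), (1,1), (2), (2), (2)


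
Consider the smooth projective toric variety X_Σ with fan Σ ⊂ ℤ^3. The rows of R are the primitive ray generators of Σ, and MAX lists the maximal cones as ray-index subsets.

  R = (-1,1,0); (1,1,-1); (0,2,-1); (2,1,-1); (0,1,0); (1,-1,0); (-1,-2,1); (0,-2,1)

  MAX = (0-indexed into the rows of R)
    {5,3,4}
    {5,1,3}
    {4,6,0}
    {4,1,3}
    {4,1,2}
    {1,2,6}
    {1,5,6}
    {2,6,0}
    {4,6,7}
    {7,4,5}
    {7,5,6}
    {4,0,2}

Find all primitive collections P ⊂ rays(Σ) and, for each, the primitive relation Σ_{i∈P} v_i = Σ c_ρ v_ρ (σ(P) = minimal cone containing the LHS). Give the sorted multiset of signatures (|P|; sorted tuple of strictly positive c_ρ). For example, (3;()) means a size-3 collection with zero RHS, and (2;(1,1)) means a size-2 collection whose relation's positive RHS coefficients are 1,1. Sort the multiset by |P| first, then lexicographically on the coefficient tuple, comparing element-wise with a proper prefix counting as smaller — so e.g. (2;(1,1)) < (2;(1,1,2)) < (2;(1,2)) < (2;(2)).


Σ has 14 primitive collections:

  P={0,5}:  v_{0} + v_{5} = 0  →  sig = (2;())
  P={2,7}:  v_{2} + v_{7} = 0  →  sig = (2;())
  P={0,1}:  v_{0} + v_{1} = v_{2}  →  sig = (2;(1))
  P={1,7}:  v_{1} + v_{7} = v_{5}  →  sig = (2;(1))
  P={2,5}:  v_{2} + v_{5} = v_{1}  →  sig = (2;(1))
  P={3,6}:  v_{3} + v_{6} = v_{5}  →  sig = (2;(1))
  P={0,3}:  v_{0} + v_{3} = v_{1} + v_{4}  →  sig = (2;(1,1))
  P={0,7}:  v_{0} + v_{7} = v_{4} + v_{6}  →  sig = (2;(1,1))
  P={2,3}:  v_{2} + v_{3} = 2·v_{1} + v_{4}  →  sig = (2;(1,2))
  P={3,7}:  v_{3} + v_{7} = v_{4} + 2·v_{5}  →  sig = (2;(1,2))
  P={1,4,6}:  v_{1} + v_{4} + v_{6} = 0  →  sig = (3;())
  P={1,4,5}:  v_{1} + v_{4} + v_{5} = v_{3}  →  sig = (3;(1))
  P={2,4,6}:  v_{2} + v_{4} + v_{6} = v_{0}  →  sig = (3;(1))
  P={4,5,6}:  v_{4} + v_{5} + v_{6} = v_{7}  →  sig = (3;(1))

Hence PRS(X_Σ) =
[(2;()), (2;()), (2;(1)), (2;(1)), (2;(1)), (2;(1)), (2;(1,1)), (2;(1,1)), (2;(1,2)), (2;(1,2)), (3;()), (3;(1)), (3;(1)), (3;(1))]


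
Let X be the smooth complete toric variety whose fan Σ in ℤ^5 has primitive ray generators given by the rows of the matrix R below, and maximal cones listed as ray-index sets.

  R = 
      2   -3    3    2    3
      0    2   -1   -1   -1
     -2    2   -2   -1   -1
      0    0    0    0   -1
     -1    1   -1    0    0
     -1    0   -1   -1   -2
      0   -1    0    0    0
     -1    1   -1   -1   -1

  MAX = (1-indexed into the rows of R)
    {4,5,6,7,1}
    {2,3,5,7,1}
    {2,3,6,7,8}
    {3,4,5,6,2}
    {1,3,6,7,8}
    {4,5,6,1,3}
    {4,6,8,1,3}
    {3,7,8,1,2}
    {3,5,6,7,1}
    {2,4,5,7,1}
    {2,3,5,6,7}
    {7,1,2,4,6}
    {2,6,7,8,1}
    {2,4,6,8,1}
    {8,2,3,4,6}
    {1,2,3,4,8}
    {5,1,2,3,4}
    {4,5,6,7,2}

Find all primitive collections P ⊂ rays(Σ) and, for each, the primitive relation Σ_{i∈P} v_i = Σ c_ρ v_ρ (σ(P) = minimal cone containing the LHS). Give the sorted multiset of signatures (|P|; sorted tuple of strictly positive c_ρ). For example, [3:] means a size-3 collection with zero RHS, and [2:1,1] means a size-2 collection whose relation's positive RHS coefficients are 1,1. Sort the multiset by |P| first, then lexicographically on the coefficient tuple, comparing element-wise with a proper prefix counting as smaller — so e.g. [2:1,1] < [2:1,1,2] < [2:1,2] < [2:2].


|primitive collections| = 5. Relations:

  • {5,8}:  v_{5} + v_{8} = v_{3} — sig = [2:1]
  • {4,7,8}:  v_{4} + v_{7} + v_{8} = v_{6} — sig = [3:1]
  • {3,4,7}:  v_{3} + v_{4} + v_{7} = v_{5} + v_{6} — sig = [3:1,1]
  • {1,2,5,6}:  v_{1} + v_{2} + v_{5} + v_{6} = 0 — sig = [4:]
  • {1,2,3,6}:  v_{1} + v_{2} + v_{3} + v_{6} = v_{8} — sig = [4:1]

so the primitive-relation signature multiset is
    |P|=2: 1 collection, coeffs (1)
    |P|=3: 2 collections, coeffs (1), (1,1)
    |P|=4: 2 collections, coeffs (), (1)


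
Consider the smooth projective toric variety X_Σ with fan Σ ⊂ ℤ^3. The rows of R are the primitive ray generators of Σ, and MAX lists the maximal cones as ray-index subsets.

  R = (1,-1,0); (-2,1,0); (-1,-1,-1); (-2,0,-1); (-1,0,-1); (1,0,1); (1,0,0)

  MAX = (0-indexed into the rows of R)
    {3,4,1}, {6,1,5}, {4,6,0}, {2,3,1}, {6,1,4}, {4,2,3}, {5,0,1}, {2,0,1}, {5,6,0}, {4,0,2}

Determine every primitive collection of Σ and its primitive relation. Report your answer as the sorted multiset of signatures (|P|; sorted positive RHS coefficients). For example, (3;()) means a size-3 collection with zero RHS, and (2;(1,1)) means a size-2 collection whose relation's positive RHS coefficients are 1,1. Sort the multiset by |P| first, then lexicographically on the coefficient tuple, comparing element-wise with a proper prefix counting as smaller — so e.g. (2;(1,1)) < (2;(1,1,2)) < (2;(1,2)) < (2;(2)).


Σ has 9 primitive collections:

  {4,5}:  v_{4} + v_{5} = 0  so sig = (2;())
  {0,3}:  v_{0} + v_{3} = v_{2}  so sig = (2;(1))
  {3,6}:  v_{3} + v_{6} = v_{4}  so sig = (2;(1))
  {2,6}:  v_{2} + v_{6} = v_{0} + v_{4}  so sig = (2;(1,1))
  {3,5}:  v_{3} + v_{5} = v_{0} + v_{1}  so sig = (2;(1,1))
  {2,5}:  v_{2} + v_{5} = 2·v_{0} + v_{1}  so sig = (2;(1,2))
  {0,1,6}:  v_{0} + v_{1} + v_{6} = 0  so sig = (3;())
  {0,1,4}:  v_{0} + v_{1} + v_{4} = v_{3}  so sig = (3;(1))
  {1,2,4}:  v_{1} + v_{2} + v_{4} = 2·v_{3}  so sig = (3;(2))

Hence PRS(X_Σ) =
    |P|=2: 6 collections, coeffs (), (1), (1), (1,1), (1,1), (1,2)
    |P|=3: 3 collections, coeffs (), (1), (2)


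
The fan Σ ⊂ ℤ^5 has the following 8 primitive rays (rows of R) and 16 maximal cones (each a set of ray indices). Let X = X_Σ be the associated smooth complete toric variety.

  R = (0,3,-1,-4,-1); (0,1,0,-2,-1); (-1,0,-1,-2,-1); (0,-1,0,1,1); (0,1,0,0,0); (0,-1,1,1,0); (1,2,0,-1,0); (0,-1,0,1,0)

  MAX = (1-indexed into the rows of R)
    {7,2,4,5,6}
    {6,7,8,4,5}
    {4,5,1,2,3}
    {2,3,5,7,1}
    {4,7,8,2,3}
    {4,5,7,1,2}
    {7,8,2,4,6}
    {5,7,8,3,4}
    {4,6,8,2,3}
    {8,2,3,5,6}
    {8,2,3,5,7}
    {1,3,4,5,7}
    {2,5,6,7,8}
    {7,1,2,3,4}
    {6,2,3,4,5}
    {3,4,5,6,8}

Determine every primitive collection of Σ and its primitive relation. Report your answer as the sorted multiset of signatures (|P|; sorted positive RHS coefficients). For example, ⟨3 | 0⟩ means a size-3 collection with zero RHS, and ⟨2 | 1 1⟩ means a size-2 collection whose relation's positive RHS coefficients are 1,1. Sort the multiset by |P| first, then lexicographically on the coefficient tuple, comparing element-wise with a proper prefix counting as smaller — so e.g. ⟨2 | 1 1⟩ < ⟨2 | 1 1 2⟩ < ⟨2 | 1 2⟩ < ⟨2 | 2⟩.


The 5 primitive collections of Σ (r=8, n=5):

  {1,8}:  v_{1} + v_{8} = v_{3} + v_{7}  so sig = ⟨2 | 1 1⟩
  {1,6}:  v_{1} + v_{6} = 2·v_{2} + v_{4} + v_{5}  so sig = ⟨2 | 1 1 2⟩
  {3,6,7}:  v_{3} + v_{6} + v_{7} = v_{2}  so sig = ⟨3 | 1⟩
  {2,4,5,8}:  v_{2} + v_{4} + v_{5} + v_{8} = 0  so sig = ⟨4 | 0⟩
  {2,3,4,5,7}:  v_{2} + v_{3} + v_{4} + v_{5} + v_{7} = v_{1}  so sig = ⟨5 | 1⟩

so the primitive-relation signature multiset is
    |P|=2: 2 collections, coeffs (1,1), (1,1,2)
    |P|=3: 1 collection, coeffs (1)
    |P|=4: 1 collection, coeffs ()
    |P|=5: 1 collection, coeffs (1)


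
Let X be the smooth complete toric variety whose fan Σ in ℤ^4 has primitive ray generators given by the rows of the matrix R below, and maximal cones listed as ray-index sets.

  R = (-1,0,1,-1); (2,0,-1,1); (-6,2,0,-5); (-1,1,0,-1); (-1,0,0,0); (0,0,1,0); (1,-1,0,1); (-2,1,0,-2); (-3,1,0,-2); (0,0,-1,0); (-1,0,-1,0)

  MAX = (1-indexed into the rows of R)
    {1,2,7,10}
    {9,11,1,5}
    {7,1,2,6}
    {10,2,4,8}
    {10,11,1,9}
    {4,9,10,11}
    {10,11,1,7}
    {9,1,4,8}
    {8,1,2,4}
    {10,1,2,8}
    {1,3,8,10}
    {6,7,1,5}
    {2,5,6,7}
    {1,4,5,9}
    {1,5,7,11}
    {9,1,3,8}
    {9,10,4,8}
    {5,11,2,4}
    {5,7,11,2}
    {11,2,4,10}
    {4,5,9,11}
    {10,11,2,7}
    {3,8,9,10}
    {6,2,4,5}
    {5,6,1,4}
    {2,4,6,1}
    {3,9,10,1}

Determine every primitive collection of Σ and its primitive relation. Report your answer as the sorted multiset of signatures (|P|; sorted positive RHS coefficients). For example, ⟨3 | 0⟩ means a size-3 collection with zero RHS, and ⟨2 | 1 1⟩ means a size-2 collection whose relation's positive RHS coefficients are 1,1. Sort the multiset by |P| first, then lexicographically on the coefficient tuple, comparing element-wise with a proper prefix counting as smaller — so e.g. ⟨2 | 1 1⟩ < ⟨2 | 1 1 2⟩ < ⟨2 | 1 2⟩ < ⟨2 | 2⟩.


22 collections generate NE(X_Σ); each relation:

  P={4,7}:  v_{4} + v_{7} = 0 — sig = ⟨2 | 0⟩
  P={6,10}:  v_{6} + v_{10} = 0 — sig = ⟨2 | 0⟩
  P={5,8}:  v_{5} + v_{8} = v_{9} — sig = ⟨2 | 1⟩
  P={5,10}:  v_{5} + v_{10} = v_{11} — sig = ⟨2 | 1⟩
  P={6,11}:  v_{6} + v_{11} = v_{5} — sig = ⟨2 | 1⟩
  P={2,9}:  v_{2} + v_{9} = v_{4} + v_{10} — sig = ⟨2 | 1 1⟩
  P={6,8}:  v_{6} + v_{8} = v_{1} + v_{4} — sig = ⟨2 | 1 1⟩
  P={7,8}:  v_{7} + v_{8} = v_{1} + v_{10} — sig = ⟨2 | 1 1⟩
  P={7,9}:  v_{7} + v_{9} = v_{1} + v_{11} — sig = ⟨2 | 1 1⟩
  P={8,11}:  v_{8} + v_{11} = v_{9} + v_{10} — sig = ⟨2 | 1 1⟩
  P={3,6}:  v_{3} + v_{6} = v_{1} + v_{8} + v_{9} — sig = ⟨2 | 1 1 1⟩
  P={6,9}:  v_{6} + v_{9} = v_{1} + v_{4} + v_{5} — sig = ⟨2 | 1 1 1⟩
  P={3,5}:  v_{3} + v_{5} = v_{1} + 2·v_{9} + v_{10} — sig = ⟨2 | 1 1 2⟩
  P={2,3}:  v_{2} + v_{3} = 2·v_{8} + v_{10} — sig = ⟨2 | 1 2⟩
  P={3,4}:  v_{3} + v_{4} = 2·v_{8} + v_{9} — sig = ⟨2 | 1 2⟩
  P={3,7}:  v_{3} + v_{7} = 2·v_{1} + v_{9} + 2·v_{10} — sig = ⟨2 | 1 2 2⟩
  P={3,11}:  v_{3} + v_{11} = v_{1} + 2·v_{9} + 2·v_{10} — sig = ⟨2 | 1 2 2⟩
  P={1,2,5}:  v_{1} + v_{2} + v_{5} = 0 — sig = ⟨3 | 0⟩
  P={1,2,11}:  v_{1} + v_{2} + v_{11} = v_{10} — sig = ⟨3 | 1⟩
  P={1,4,10}:  v_{1} + v_{4} + v_{10} = v_{8} — sig = ⟨3 | 1⟩
  P={1,4,11}:  v_{1} + v_{4} + v_{11} = v_{9} — sig = ⟨3 | 1⟩
  P={1,8,9,10}:  v_{1} + v_{8} + v_{9} + v_{10} = v_{3} — sig = ⟨4 | 1⟩

Hence PRS(X_Σ) =
{ ⟨2 | 0⟩ ×2,  ⟨2 | 1⟩ ×3,  ⟨2 | 1 1⟩ ×5,  ⟨2 | 1 1 1⟩ ×2,  ⟨2 | 1 1 2⟩,  ⟨2 | 1 2⟩ ×2,  ⟨2 | 1 2 2⟩ ×2,  ⟨3 | 0⟩,  ⟨3 | 1⟩ ×3,  ⟨4 | 1⟩ }


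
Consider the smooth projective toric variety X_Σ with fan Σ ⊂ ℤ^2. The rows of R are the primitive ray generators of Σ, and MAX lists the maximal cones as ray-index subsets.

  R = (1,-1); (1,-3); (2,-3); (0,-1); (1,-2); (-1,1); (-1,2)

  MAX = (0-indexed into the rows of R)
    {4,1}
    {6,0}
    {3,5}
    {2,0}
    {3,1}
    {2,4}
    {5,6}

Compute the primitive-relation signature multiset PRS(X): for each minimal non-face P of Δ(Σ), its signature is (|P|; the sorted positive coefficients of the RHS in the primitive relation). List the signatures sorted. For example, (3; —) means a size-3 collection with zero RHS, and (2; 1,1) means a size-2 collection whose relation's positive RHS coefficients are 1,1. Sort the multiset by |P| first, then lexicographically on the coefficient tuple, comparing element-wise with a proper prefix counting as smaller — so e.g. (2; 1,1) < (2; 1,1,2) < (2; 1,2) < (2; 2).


Σ has 14 primitive collections:

  {0,5}:  v_{0} + v_{5} = 0 — sig = (2; —)
  {4,6}:  v_{4} + v_{6} = 0 — sig = (2; —)
  {0,3}:  v_{0} + v_{3} = v_{4} — sig = (2; 1)
  {0,4}:  v_{0} + v_{4} = v_{2} — sig = (2; 1)
  {1,6}:  v_{1} + v_{6} = v_{3} — sig = (2; 1)
  {2,5}:  v_{2} + v_{5} = v_{4} — sig = (2; 1)
  {2,6}:  v_{2} + v_{6} = v_{0} — sig = (2; 1)
  {3,4}:  v_{3} + v_{4} = v_{1} — sig = (2; 1)
  {3,6}:  v_{3} + v_{6} = v_{5} — sig = (2; 1)
  {4,5}:  v_{4} + v_{5} = v_{3} — sig = (2; 1)
  {0,1}:  v_{0} + v_{1} = 2·v_{4} — sig = (2; 2)
  {1,5}:  v_{1} + v_{5} = 2·v_{3} — sig = (2; 2)
  {2,3}:  v_{2} + v_{3} = 2·v_{4} — sig = (2; 2)
  {1,2}:  v_{1} + v_{2} = 3·v_{4} — sig = (2; 3)

Sorted signature multiset PRS(X):
[(2; —), (2; —), (2; 1), (2; 1), (2; 1), (2; 1), (2; 1), (2; 1), (2; 1), (2; 1), (2; 2), (2; 2), (2; 2), (2; 3)]


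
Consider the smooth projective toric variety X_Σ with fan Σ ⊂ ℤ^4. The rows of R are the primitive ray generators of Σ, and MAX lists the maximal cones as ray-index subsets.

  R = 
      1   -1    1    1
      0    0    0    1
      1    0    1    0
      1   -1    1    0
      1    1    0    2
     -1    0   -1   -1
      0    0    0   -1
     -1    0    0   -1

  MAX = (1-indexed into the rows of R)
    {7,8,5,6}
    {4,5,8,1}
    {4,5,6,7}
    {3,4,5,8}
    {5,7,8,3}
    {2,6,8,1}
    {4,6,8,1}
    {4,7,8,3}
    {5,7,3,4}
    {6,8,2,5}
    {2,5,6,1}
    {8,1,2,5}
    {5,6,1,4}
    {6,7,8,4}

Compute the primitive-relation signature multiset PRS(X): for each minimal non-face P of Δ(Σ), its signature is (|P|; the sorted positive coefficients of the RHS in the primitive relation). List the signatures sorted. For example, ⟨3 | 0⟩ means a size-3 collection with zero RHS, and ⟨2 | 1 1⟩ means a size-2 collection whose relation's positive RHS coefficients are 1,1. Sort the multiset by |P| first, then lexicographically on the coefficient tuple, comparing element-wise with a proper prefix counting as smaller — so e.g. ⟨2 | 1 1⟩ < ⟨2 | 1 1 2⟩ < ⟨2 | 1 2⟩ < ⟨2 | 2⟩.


Minimal non-faces — 9 found among 8 rays, 14 max cones:

  P = {2,7}:  v_{2} + v_{7} = 0  so sig = ⟨2 | 0⟩
  P = {1,7}:  v_{1} + v_{7} = v_{4}  so sig = ⟨2 | 1⟩
  P = {2,4}:  v_{2} + v_{4} = v_{1}  so sig = ⟨2 | 1⟩
  P = {3,6}:  v_{3} + v_{6} = v_{7}  so sig = ⟨2 | 1⟩
  P = {2,3}:  v_{2} + v_{3} = v_{4} + v_{5} + v_{8}  so sig = ⟨2 | 1 1 1⟩
  P = {1,3}:  v_{1} + v_{3} = 2·v_{4} + v_{5} + v_{8}  so sig = ⟨2 | 1 1 2⟩
  P = {4,5,6,8}:  v_{4} + v_{5} + v_{6} + v_{8} = 0  so sig = ⟨4 | 0⟩
  P = {1,5,6,8}:  v_{1} + v_{5} + v_{6} + v_{8} = v_{2}  so sig = ⟨4 | 1⟩
  P = {4,5,7,8}:  v_{4} + v_{5} + v_{7} + v_{8} = v_{3}  so sig = ⟨4 | 1⟩

Hence PRS(X_Σ) =
    ⟨2 | 0⟩
    ⟨2 | 1⟩
    ⟨2 | 1⟩
    ⟨2 | 1⟩
    ⟨2 | 1 1 1⟩
    ⟨2 | 1 1 2⟩
    ⟨4 | 0⟩
    ⟨4 | 1⟩
    ⟨4 | 1⟩


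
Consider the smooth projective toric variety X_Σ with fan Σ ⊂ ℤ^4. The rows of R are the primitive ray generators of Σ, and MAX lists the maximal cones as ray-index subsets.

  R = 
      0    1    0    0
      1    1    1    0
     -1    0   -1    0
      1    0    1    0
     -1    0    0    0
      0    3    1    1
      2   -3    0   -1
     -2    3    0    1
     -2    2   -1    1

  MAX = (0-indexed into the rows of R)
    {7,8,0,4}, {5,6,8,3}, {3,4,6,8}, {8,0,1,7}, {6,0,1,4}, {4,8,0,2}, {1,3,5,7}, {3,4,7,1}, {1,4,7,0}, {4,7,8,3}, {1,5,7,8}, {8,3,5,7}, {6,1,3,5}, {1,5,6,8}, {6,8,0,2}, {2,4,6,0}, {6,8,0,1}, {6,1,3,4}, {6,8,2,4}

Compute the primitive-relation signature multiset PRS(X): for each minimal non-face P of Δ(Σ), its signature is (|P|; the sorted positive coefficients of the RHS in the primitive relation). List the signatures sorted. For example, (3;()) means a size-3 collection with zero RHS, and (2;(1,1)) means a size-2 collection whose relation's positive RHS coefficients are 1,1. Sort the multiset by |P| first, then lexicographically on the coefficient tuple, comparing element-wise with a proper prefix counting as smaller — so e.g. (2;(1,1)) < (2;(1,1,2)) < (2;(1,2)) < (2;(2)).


|primitive collections| = 11. Relations:

  P = {2,3}:  v_{2} + v_{3} = 0 ; sig = (2;())
  P = {6,7}:  v_{6} + v_{7} = 0 ; sig = (2;())
  P = {0,3}:  v_{0} + v_{3} = v_{1} ; sig = (2;(1))
  P = {1,2}:  v_{1} + v_{2} = v_{0} ; sig = (2;(1))
  P = {2,5}:  v_{2} + v_{5} = v_{1} + v_{8} ; sig = (2;(1,1))
  P = {4,5}:  v_{4} + v_{5} = v_{3} + v_{7} ; sig = (2;(1,1))
  P = {2,7}:  v_{2} + v_{7} = v_{0} + v_{4} + v_{8} ; sig = (2;(1,1,1))
  P = {0,5}:  v_{0} + v_{5} = 2·v_{1} + v_{8} ; sig = (2;(1,2))
  P = {1,3,8}:  v_{1} + v_{3} + v_{8} = v_{5} ; sig = (3;(1))
  P = {1,4,8}:  v_{1} + v_{4} + v_{8} = v_{7} ; sig = (3;(1))
  P = {0,4,6,8}:  v_{0} + v_{4} + v_{6} + v_{8} = v_{2} ; sig = (4;(1))

Signatures (|P|; sorted positive RHS coefficients), sorted:
    (2;())
    (2;())
    (2;(1))
    (2;(1))
    (2;(1,1))
    (2;(1,1))
    (2;(1,1,1))
    (2;(1,2))
    (3;(1))
    (3;(1))
    (4;(1))


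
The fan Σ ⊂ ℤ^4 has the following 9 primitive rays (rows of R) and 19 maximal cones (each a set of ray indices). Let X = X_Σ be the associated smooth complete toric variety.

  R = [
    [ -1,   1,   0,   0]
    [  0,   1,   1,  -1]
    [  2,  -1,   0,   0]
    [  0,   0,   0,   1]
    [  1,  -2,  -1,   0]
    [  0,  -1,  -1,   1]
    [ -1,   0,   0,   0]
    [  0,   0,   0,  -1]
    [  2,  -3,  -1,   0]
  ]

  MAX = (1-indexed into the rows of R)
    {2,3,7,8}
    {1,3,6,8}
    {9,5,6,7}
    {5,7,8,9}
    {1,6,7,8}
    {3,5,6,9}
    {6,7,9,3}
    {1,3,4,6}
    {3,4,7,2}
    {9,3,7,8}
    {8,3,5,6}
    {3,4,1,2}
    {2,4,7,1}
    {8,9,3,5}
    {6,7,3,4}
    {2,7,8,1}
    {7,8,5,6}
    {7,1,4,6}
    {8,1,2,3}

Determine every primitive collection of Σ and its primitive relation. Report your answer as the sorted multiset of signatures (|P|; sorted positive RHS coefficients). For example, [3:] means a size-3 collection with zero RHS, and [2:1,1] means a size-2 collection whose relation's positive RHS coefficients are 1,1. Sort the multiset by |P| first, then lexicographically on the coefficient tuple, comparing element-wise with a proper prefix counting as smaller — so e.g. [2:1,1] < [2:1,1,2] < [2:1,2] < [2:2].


12 collections generate NE(X_Σ); each relation:

  • {2,6}:  v_{2} + v_{6} = 0  →  sig = [2:]
  • {4,8}:  v_{4} + v_{8} = 0  →  sig = [2:]
  • {1,9}:  v_{1} + v_{9} = v_{5}  →  sig = [2:1]
  • {1,5}:  v_{1} + v_{5} = v_{6} + v_{8}  →  sig = [2:1,1]
  • {2,5}:  v_{2} + v_{5} = v_{3} + v_{7} + v_{8}  →  sig = [2:1,1,1]
  • {4,5}:  v_{4} + v_{5} = v_{3} + v_{6} + v_{7}  →  sig = [2:1,1,1]
  • {2,9}:  v_{2} + v_{9} = 2·v_{3} + 2·v_{7} + v_{8}  →  sig = [2:1,2,2]
  • {4,9}:  v_{4} + v_{9} = 2·v_{3} + v_{6} + 2·v_{7}  →  sig = [2:1,2,2]
  • {1,3,7}:  v_{1} + v_{3} + v_{7} = 0  →  sig = [3:]
  • {3,5,7}:  v_{3} + v_{5} + v_{7} = v_{9}  →  sig = [3:1]
  • {6,8,9}:  v_{6} + v_{8} + v_{9} = 2·v_{5}  →  sig = [3:2]
  • {3,6,7,8}:  v_{3} + v_{6} + v_{7} + v_{8} = v_{5}  →  sig = [4:1]

so the primitive-relation signature multiset is
    [2:]
    [2:]
    [2:1]
    [2:1,1]
    [2:1,1,1]
    [2:1,1,1]
    [2:1,2,2]
    [2:1,2,2]
    [3:]
    [3:1]
    [3:2]
    [4:1]


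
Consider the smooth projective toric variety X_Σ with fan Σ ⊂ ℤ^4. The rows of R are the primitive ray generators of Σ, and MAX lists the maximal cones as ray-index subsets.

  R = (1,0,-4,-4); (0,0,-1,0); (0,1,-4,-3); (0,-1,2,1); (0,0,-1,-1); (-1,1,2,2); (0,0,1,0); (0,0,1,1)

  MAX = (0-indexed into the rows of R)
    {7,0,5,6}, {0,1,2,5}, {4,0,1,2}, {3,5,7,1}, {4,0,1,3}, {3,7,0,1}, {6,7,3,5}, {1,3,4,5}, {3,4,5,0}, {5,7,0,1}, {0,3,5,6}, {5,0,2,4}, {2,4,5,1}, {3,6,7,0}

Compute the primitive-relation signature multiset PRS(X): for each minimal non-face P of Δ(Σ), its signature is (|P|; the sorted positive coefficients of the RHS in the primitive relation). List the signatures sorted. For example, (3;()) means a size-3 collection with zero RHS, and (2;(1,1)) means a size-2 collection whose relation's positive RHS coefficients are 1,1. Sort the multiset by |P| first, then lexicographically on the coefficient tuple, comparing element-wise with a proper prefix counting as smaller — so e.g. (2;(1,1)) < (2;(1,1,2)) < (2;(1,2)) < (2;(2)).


Σ has 9 primitive collections:

  P={1,6}:  v_{1} + v_{6} = 0 ; sig = (2;())
  P={4,7}:  v_{4} + v_{7} = 0 ; sig = (2;())
  P={2,6}:  v_{2} + v_{6} = v_{0} + v_{4} + v_{5} ; sig = (2;(1,1,1))
  P={2,7}:  v_{2} + v_{7} = v_{0} + v_{1} + v_{5} ; sig = (2;(1,1,1))
  P={4,6}:  v_{4} + v_{6} = v_{0} + v_{3} + v_{5} ; sig = (2;(1,1,1))
  P={2,3}:  v_{2} + v_{3} = 2·v_{4} ; sig = (2;(2))
  P={0,1,3,5}:  v_{0} + v_{1} + v_{3} + v_{5} = v_{4} ; sig = (4;(1))
  P={0,1,4,5}:  v_{0} + v_{1} + v_{4} + v_{5} = v_{2} ; sig = (4;(1))
  P={0,3,5,7}:  v_{0} + v_{3} + v_{5} + v_{7} = v_{6} ; sig = (4;(1))

Signatures (|P|; sorted positive RHS coefficients), sorted:
    |P|=2: 6 collections, coeffs (), (), (1,1,1), (1,1,1), (1,1,1), (2)
    |P|=4: 3 collections, coeffs (1), (1), (1)


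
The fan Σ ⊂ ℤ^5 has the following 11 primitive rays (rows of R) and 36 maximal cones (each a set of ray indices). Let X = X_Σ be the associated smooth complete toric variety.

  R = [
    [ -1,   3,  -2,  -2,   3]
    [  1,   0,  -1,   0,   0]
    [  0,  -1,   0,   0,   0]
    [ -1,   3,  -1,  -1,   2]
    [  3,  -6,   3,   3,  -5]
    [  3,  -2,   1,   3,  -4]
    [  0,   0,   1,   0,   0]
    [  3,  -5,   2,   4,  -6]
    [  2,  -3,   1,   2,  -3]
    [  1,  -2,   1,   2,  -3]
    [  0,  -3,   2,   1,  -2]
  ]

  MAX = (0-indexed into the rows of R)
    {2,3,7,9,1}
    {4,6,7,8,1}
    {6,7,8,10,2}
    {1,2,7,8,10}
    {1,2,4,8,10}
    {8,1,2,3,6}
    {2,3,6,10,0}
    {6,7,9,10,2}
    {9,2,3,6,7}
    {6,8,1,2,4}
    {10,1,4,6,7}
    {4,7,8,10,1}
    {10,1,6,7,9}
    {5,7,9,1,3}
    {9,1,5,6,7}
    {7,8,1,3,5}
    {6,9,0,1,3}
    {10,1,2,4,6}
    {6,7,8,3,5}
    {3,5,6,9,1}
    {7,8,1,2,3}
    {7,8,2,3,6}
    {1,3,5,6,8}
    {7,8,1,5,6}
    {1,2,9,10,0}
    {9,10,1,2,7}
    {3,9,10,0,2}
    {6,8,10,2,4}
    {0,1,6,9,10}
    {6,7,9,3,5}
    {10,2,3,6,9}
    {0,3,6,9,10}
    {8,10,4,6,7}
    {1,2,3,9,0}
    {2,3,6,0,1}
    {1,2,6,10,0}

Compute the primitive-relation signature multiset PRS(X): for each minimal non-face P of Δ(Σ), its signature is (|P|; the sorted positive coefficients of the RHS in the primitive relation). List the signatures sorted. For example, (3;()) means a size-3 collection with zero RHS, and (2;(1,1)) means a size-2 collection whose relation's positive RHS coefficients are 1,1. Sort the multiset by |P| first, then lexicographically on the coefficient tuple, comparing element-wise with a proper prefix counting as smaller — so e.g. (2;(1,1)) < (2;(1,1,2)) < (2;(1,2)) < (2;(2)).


Primitive collections (19):

  P={0,8}:  v_{0} + v_{8} = v_{1}  ⟹  sig = (2;(1))
  P={8,9}:  v_{8} + v_{9} = v_{7}  ⟹  sig = (2;(1))
  P={0,7}:  v_{0} + v_{7} = v_{1} + v_{9}  ⟹  sig = (2;(1,1))
  P={3,4}:  v_{3} + v_{4} = v_{6} + v_{8}  ⟹  sig = (2;(1,1))
  P={5,10}:  v_{5} + v_{10} = v_{6} + v_{7}  ⟹  sig = (2;(1,1))
  P={4,9}:  v_{4} + v_{9} = v_{1} + v_{6} + v_{7} + v_{10}  ⟹  sig = (2;(1,1,1,1))
  P={0,5}:  v_{0} + v_{5} = 2·v_{1} + v_{3} + v_{6} + v_{9}  ⟹  sig = (2;(1,1,1,2))
  P={4,5}:  v_{4} + v_{5} = v_{1} + 2·v_{6} + v_{7} + v_{8}  ⟹  sig = (2;(1,1,1,2))
  P={0,4}:  v_{0} + v_{4} = 2·v_{1} + v_{6} + v_{10}  ⟹  sig = (2;(1,1,2))
  P={2,5}:  v_{2} + v_{5} = v_{3} + 2·v_{8}  ⟹  sig = (2;(1,2))
  P={1,3,10}:  v_{1} + v_{3} + v_{10} = 0  ⟹  sig = (3;())
  P={3,8,10}:  v_{3} + v_{8} + v_{10} = v_{2} + v_{6} + v_{9}  ⟹  sig = (3;(1,1,1))
  P={3,7,10}:  v_{3} + v_{7} + v_{10} = v_{2} + v_{6} + 2·v_{9}  ⟹  sig = (3;(1,1,2))
  P={2,4,7}:  v_{2} + v_{4} + v_{7} = 3·v_{8} + v_{10}  ⟹  sig = (3;(1,3))
  P={0,2,6,9}:  v_{0} + v_{2} + v_{6} + v_{9} = 0  ⟹  sig = (4;())
  P={1,2,6,9}:  v_{1} + v_{2} + v_{6} + v_{9} = v_{8}  ⟹  sig = (4;(1))
  P={1,3,6,7}:  v_{1} + v_{3} + v_{6} + v_{7} = v_{5}  ⟹  sig = (4;(1))
  P={1,6,8,10}:  v_{1} + v_{6} + v_{8} + v_{10} = v_{4}  ⟹  sig = (4;(1))
  P={1,2,6,7}:  v_{1} + v_{2} + v_{6} + v_{7} = 2·v_{8}  ⟹  sig = (4;(2))

Signatures (|P|; sorted positive RHS coefficients), sorted:
    |P|=2: 10 collections, coeffs (1), (1), (1,1), (1,1), (1,1), (1,1,1,1), (1,1,1,2), (1,1,1,2), (1,1,2), (1,2)
    |P|=3: 4 collections, coeffs (), (1,1,1), (1,1,2), (1,3)
    |P|=4: 5 collections, coeffs (), (1), (1), (1), (2)


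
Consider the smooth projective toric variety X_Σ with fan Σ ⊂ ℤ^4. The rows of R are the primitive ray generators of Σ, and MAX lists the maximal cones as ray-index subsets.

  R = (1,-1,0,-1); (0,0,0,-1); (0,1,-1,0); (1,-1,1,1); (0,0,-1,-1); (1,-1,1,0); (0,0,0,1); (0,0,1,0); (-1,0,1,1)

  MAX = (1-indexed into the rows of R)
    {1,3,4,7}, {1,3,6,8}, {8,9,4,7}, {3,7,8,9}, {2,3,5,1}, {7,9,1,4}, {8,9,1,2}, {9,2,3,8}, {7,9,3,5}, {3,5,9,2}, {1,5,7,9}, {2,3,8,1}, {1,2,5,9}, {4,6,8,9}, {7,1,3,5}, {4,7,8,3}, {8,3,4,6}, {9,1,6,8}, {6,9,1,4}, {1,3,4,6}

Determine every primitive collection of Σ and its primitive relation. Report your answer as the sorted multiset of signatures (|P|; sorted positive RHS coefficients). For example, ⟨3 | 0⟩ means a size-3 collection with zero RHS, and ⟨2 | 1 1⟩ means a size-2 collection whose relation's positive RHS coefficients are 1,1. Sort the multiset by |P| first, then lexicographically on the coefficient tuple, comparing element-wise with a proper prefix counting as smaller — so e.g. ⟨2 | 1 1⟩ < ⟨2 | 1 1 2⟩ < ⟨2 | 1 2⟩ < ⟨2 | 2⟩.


Minimal non-faces — 12 found among 9 rays, 20 max cones:

  {2,7}:  v_{2} + v_{7} = 0  ⇒ sig = ⟨2 | 0⟩
  {2,4}:  v_{2} + v_{4} = v_{6}  ⇒ sig = ⟨2 | 1⟩
  {5,6}:  v_{5} + v_{6} = v_{1}  ⇒ sig = ⟨2 | 1⟩
  {5,8}:  v_{5} + v_{8} = v_{2}  ⇒ sig = ⟨2 | 1⟩
  {6,7}:  v_{6} + v_{7} = v_{4}  ⇒ sig = ⟨2 | 1⟩
  {2,6}:  v_{2} + v_{6} = v_{1} + v_{8}  ⇒ sig = ⟨2 | 1 1⟩
  {4,5}:  v_{4} + v_{5} = v_{1} + v_{7}  ⇒ sig = ⟨2 | 1 1⟩
  {1,3,9}:  v_{1} + v_{3} + v_{9} = 0  ⇒ sig = ⟨3 | 0⟩
  {1,7,8}:  v_{1} + v_{7} + v_{8} = v_{6}  ⇒ sig = ⟨3 | 1⟩
  {3,6,9}:  v_{3} + v_{6} + v_{9} = v_{7} + v_{8}  ⇒ sig = ⟨3 | 1 1⟩
  {3,4,9}:  v_{3} + v_{4} + v_{9} = 2·v_{7} + v_{8}  ⇒ sig = ⟨3 | 1 2⟩
  {1,4,8}:  v_{1} + v_{4} + v_{8} = 2·v_{6}  ⇒ sig = ⟨3 | 2⟩

Hence PRS(X_Σ) =
{ ⟨2 | 0⟩,  ⟨2 | 1⟩ ×4,  ⟨2 | 1 1⟩ ×2,  ⟨3 | 0⟩,  ⟨3 | 1⟩,  ⟨3 | 1 1⟩,  ⟨3 | 1 2⟩,  ⟨3 | 2⟩ }
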